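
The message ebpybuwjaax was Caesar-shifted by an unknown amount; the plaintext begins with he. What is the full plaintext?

From the crib: e(4)−h(7)=-3≡23, so the shift is 23.
Subtract 23 from each ciphertext letter:
e(4): 4−23=-19≡7 → h
b(1): 1−23=-22≡4 → e
p(15): 15−23=-8≡18 → s
y(24): 24−23=1 → b
b(1): 1−23=-22≡4 → e
u(20): 20−23=-3≡23 → x
w(22): 22−23=-1≡25 → z
j(9): 9−23=-14≡12 → m
a(0): 0−23=-23≡3 → d
a(0): 0−23=-23≡3 → d
x(23): 23−23=0 → a

hesbexzmdda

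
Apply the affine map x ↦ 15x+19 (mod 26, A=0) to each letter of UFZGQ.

U(20): 15·20+19=319≡7 → H
F(5): 15·5+19=94≡16 → Q
Z(25): 15·25+19=394≡4 → E
G(6): 15·6+19=109≡5 → F
Q(16): 15·16+19=259≡25 → Z

HQEFZ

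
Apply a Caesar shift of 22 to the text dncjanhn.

zjyfwjdj

d(3): 3+22=25 → z
n(13): 13+22=35≡9 → j
c(2): 2+22=24 → y
j(9): 9+22=31≡5 → f
a(0): 0+22=22 → w
n(13): 13+22=35≡9 → j
h(7): 7+22=29≡3 → d
n(13): 13+22=35≡9 → j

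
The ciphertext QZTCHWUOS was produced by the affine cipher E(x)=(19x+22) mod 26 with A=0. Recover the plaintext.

The inverse of 19 mod 26 is 11, since 19·11=209≡1. Apply D(y)=11·(y−22) mod 26:
Q(16): 11·(16−22)=-66≡12 → M
Z(25): 11·(25−22)=33≡7 → H
T(19): 11·(19−22)=-33≡19 → T
C(2): 11·(2−22)=-220≡14 → O
H(7): 11·(7−22)=-165≡17 → R
W(22): 11·(22−22)=0 → A
U(20): 11·(20−22)=-22≡4 → E
O(14): 11·(14−22)=-88≡16 → Q
S(18): 11·(18−22)=-44≡8 → I

MHTORAEQI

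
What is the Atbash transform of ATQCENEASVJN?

A(0) → Z(25)
T(19) → G(6)
Q(16) → J(9)
C(2) → X(23)
E(4) → V(21)
N(13) → M(12)
E(4) → V(21)
A(0) → Z(25)
S(18) → H(7)
V(21) → E(4)
J(9) → Q(16)
N(13) → M(12)

ZGJXVMVZHEQM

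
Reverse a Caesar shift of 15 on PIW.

ATH

P(15): 15−15=0 → A
I(8): 8−15=-7≡19 → T
W(22): 22−15=7 → H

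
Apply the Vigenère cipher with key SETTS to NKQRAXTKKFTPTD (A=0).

Repeat the key across the message: SETTSSETTSSETT
N(13)+S(18): 31≡5 → F
K(10)+E(4): 14 → O
Q(16)+T(19): 35≡9 → J
R(17)+T(19): 36≡10 → K
A(0)+S(18): 18 → S
X(23)+S(18): 41≡15 → P
T(19)+E(4): 23 → X
K(10)+T(19): 29≡3 → D
K(10)+T(19): 29≡3 → D
F(5)+S(18): 23 → X
T(19)+S(18): 37≡11 → L
P(15)+E(4): 19 → T
T(19)+T(19): 38≡12 → M
D(3)+T(19): 22 → W

FOJKSPXDDXLTMW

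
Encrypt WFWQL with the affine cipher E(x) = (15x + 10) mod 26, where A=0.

W(22): 15·22+10=340≡2 → C
F(5): 15·5+10=85≡7 → H
W(22): 15·22+10=340≡2 → C
Q(16): 15·16+10=250≡16 → Q
L(11): 15·11+10=175≡19 → T

CHCQT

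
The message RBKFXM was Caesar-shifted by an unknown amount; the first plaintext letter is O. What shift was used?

3

From the crib: R(17)−O(14)=3, so the shift is 3.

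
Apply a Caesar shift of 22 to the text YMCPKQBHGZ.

Y(24): 24+22=46≡20 → U
M(12): 12+22=34≡8 → I
C(2): 2+22=24 → Y
P(15): 15+22=37≡11 → L
K(10): 10+22=32≡6 → G
Q(16): 16+22=38≡12 → M
B(1): 1+22=23 → X
H(7): 7+22=29≡3 → D
G(6): 6+22=28≡2 → C
Z(25): 25+22=47≡21 → V

UIYLGMXDCV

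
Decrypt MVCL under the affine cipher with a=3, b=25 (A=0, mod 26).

The inverse of 3 mod 26 is 9, since 3·9=27≡1. Apply D(y)=9·(y−25) mod 26:
M(12): 9·(12−25)=-117≡13 → N
V(21): 9·(21−25)=-36≡16 → Q
C(2): 9·(2−25)=-207≡1 → B
L(11): 9·(11−25)=-126≡4 → E

NQBE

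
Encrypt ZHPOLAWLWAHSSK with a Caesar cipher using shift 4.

DLTSPEAPAELWWO

Z(25): 25+4=29≡3 → D
H(7): 7+4=11 → L
P(15): 15+4=19 → T
O(14): 14+4=18 → S
L(11): 11+4=15 → P
A(0): 0+4=4 → E
W(22): 22+4=26≡0 → A
L(11): 11+4=15 → P
W(22): 22+4=26≡0 → A
A(0): 0+4=4 → E
H(7): 7+4=11 → L
S(18): 18+4=22 → W
S(18): 18+4=22 → W
K(10): 10+4=14 → O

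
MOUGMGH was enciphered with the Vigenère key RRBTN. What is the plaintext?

Repeat the key across the ciphertext: RRBTNRR
M(12)−R(17): -5≡21 → V
O(14)−R(17): -3≡23 → X
U(20)−B(1): 19 → T
G(6)−T(19): -13≡13 → N
M(12)−N(13): -1≡25 → Z
G(6)−R(17): -11≡15 → P
H(7)−R(17): -10≡16 → Q

VXTNZPQ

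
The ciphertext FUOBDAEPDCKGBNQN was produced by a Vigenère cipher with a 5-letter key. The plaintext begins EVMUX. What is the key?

BZCHG

Subtract each crib letter from the matching ciphertext letter (mod 26):
F(5)−E(4)=1 → B
U(20)−V(21)=-1≡25 → Z
O(14)−M(12)=2 → C
B(1)−U(20)=-19≡7 → H
D(3)−X(23)=-20≡6 → G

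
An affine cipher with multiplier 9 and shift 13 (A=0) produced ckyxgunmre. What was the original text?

trhefvaxmz

The inverse of 9 mod 26 is 3, since 9·3=27≡1. Apply D(y)=3·(y−13) mod 26:
c(2): 3·(2−13)=-33≡19 → t
k(10): 3·(10−13)=-9≡17 → r
y(24): 3·(24−13)=33≡7 → h
x(23): 3·(23−13)=30≡4 → e
g(6): 3·(6−13)=-21≡5 → f
u(20): 3·(20−13)=21 → v
n(13): 3·(13−13)=0 → a
m(12): 3·(12−13)=-3≡23 → x
r(17): 3·(17−13)=12 → m
e(4): 3·(4−13)=-27≡25 → z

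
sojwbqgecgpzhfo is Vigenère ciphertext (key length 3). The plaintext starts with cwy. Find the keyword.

qsl

Subtract each crib letter from the matching ciphertext letter (mod 26):
s(18)−c(2)=16 → q
o(14)−w(22)=-8≡18 → s
j(9)−y(24)=-15≡11 → l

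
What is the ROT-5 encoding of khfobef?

k(10): 10+5=15 → p
h(7): 7+5=12 → m
f(5): 5+5=10 → k
o(14): 14+5=19 → t
b(1): 1+5=6 → g
e(4): 4+5=9 → j
f(5): 5+5=10 → k

pmktgjk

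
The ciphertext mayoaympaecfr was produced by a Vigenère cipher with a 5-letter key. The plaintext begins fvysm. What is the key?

hfawo

Subtract each crib letter from the matching ciphertext letter (mod 26):
m(12)−f(5)=7 → h
a(0)−v(21)=-21≡5 → f
y(24)−y(24)=0 → a
o(14)−s(18)=-4≡22 → w
a(0)−m(12)=-12≡14 → o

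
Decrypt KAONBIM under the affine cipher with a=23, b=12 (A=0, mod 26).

The inverse of 23 mod 26 is 17, since 23·17=391≡1. Apply D(y)=17·(y−12) mod 26:
K(10): 17·(10−12)=-34≡18 → S
A(0): 17·(0−12)=-204≡4 → E
O(14): 17·(14−12)=34≡8 → I
N(13): 17·(13−12)=17 → R
B(1): 17·(1−12)=-187≡21 → V
I(8): 17·(8−12)=-68≡10 → K
M(12): 17·(12−12)=0 → A

SEIRVKA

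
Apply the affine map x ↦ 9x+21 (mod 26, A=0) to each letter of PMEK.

P(15): 9·15+21=156≡0 → A
M(12): 9·12+21=129≡25 → Z
E(4): 9·4+21=57≡5 → F
K(10): 9·10+21=111≡7 → H

AZFH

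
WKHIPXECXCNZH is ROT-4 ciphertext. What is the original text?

W(22): 22−4=18 → S
K(10): 10−4=6 → G
H(7): 7−4=3 → D
I(8): 8−4=4 → E
P(15): 15−4=11 → L
X(23): 23−4=19 → T
E(4): 4−4=0 → A
C(2): 2−4=-2≡24 → Y
X(23): 23−4=19 → T
C(2): 2−4=-2≡24 → Y
N(13): 13−4=9 → J
Z(25): 25−4=21 → V
H(7): 7−4=3 → D

SGDELTAYTYJVD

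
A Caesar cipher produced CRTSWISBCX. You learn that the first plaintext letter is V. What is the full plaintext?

From the crib: C(2)−V(21)=-19≡7, so the shift is 7.
Subtract 7 from each ciphertext letter:
C(2): 2−7=-5≡21 → V
R(17): 17−7=10 → K
T(19): 19−7=12 → M
S(18): 18−7=11 → L
W(22): 22−7=15 → P
I(8): 8−7=1 → B
S(18): 18−7=11 → L
B(1): 1−7=-6≡20 → U
C(2): 2−7=-5≡21 → V
X(23): 23−7=16 → Q

VKMLPBLUVQ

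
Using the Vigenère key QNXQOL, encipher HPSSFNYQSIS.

Repeat the key across the message: QNXQOLQNXQO
H(7)+Q(16): 23 → X
P(15)+N(13): 28≡2 → C
S(18)+X(23): 41≡15 → P
S(18)+Q(16): 34≡8 → I
F(5)+O(14): 19 → T
N(13)+L(11): 24 → Y
Y(24)+Q(16): 40≡14 → O
Q(16)+N(13): 29≡3 → D
S(18)+X(23): 41≡15 → P
I(8)+Q(16): 24 → Y
S(18)+O(14): 32≡6 → G

XCPITYODPYG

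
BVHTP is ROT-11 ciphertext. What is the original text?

B(1): 1−11=-10≡16 → Q
V(21): 21−11=10 → K
H(7): 7−11=-4≡22 → W
T(19): 19−11=8 → I
P(15): 15−11=4 → E

QKWIE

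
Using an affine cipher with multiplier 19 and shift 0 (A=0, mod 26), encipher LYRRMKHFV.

L(11): 19·11+0=209≡1 → B
Y(24): 19·24+0=456≡14 → O
R(17): 19·17+0=323≡11 → L
R(17): 19·17+0=323≡11 → L
M(12): 19·12+0=228≡20 → U
K(10): 19·10+0=190≡8 → I
H(7): 19·7+0=133≡3 → D
F(5): 19·5+0=95≡17 → R
V(21): 19·21+0=399≡9 → J

BOLLUIDRJ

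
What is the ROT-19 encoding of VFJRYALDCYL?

V(21): 21+19=40≡14 → O
F(5): 5+19=24 → Y
J(9): 9+19=28≡2 → C
R(17): 17+19=36≡10 → K
Y(24): 24+19=43≡17 → R
A(0): 0+19=19 → T
L(11): 11+19=30≡4 → E
D(3): 3+19=22 → W
C(2): 2+19=21 → V
Y(24): 24+19=43≡17 → R
L(11): 11+19=30≡4 → E

OYCKRTEWVRE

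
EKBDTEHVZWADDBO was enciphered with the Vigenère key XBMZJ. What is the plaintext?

Repeat the key across the ciphertext: XBMZJXBMZJXBMZJ
E(4)−X(23): -19≡7 → H
K(10)−B(1): 9 → J
B(1)−M(12): -11≡15 → P
D(3)−Z(25): -22≡4 → E
T(19)−J(9): 10 → K
E(4)−X(23): -19≡7 → H
H(7)−B(1): 6 → G
V(21)−M(12): 9 → J
Z(25)−Z(25): 0 → A
W(22)−J(9): 13 → N
A(0)−X(23): -23≡3 → D
D(3)−B(1): 2 → C
D(3)−M(12): -9≡17 → R
B(1)−Z(25): -24≡2 → C
O(14)−J(9): 5 → F

HJPEKHGJANDCRCF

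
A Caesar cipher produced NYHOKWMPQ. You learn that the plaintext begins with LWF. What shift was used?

2

From the crib: N(13)−L(11)=2, so the shift is 2.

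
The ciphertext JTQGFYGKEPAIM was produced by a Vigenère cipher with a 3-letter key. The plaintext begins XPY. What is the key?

Subtract each crib letter from the matching ciphertext letter (mod 26):
J(9)−X(23)=-14≡12 → M
T(19)−P(15)=4 → E
Q(16)−Y(24)=-8≡18 → S

MES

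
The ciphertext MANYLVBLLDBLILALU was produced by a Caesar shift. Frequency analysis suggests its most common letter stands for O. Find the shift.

23

The most frequent ciphertext letter is L (appears 6 times).
L is position 11; O is position 14.
Shift = -3≡23.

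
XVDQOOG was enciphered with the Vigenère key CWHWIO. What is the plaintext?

VZWUGAE

Repeat the key across the ciphertext: CWHWIOC
X(23)−C(2): 21 → V
V(21)−W(22): -1≡25 → Z
D(3)−H(7): -4≡22 → W
Q(16)−W(22): -6≡20 → U
O(14)−I(8): 6 → G
O(14)−O(14): 0 → A
G(6)−C(2): 4 → E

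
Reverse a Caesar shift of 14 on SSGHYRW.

EESTKDI

S(18): 18−14=4 → E
S(18): 18−14=4 → E
G(6): 6−14=-8≡18 → S
H(7): 7−14=-7≡19 → T
Y(24): 24−14=10 → K
R(17): 17−14=3 → D
W(22): 22−14=8 → I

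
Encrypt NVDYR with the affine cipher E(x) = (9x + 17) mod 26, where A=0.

EYSZO

N(13): 9·13+17=134≡4 → E
V(21): 9·21+17=206≡24 → Y
D(3): 9·3+17=44≡18 → S
Y(24): 9·24+17=233≡25 → Z
R(17): 9·17+17=170≡14 → O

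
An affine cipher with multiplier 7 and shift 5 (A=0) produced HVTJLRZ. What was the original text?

The inverse of 7 mod 26 is 15, since 7·15=105≡1. Apply D(y)=15·(y−5) mod 26:
H(7): 15·(7−5)=30≡4 → E
V(21): 15·(21−5)=240≡6 → G
T(19): 15·(19−5)=210≡2 → C
J(9): 15·(9−5)=60≡8 → I
L(11): 15·(11−5)=90≡12 → M
R(17): 15·(17−5)=180≡24 → Y
Z(25): 15·(25−5)=300≡14 → O

EGCIMYO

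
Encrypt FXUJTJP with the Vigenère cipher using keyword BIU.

Repeat the key across the message: BIUBIUB
F(5)+B(1): 6 → G
X(23)+I(8): 31≡5 → F
U(20)+U(20): 40≡14 → O
J(9)+B(1): 10 → K
T(19)+I(8): 27≡1 → B
J(9)+U(20): 29≡3 → D
P(15)+B(1): 16 → Q

GFOKBDQ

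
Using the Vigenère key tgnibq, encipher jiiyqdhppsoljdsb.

covgrtavcapbcjfj

Repeat the key across the message: tgnibqtgnibqtgni
j(9)+t(19): 28≡2 → c
i(8)+g(6): 14 → o
i(8)+n(13): 21 → v
y(24)+i(8): 32≡6 → g
q(16)+b(1): 17 → r
d(3)+q(16): 19 → t
h(7)+t(19): 26≡0 → a
p(15)+g(6): 21 → v
p(15)+n(13): 28≡2 → c
s(18)+i(8): 26≡0 → a
o(14)+b(1): 15 → p
l(11)+q(16): 27≡1 → b
j(9)+t(19): 28≡2 → c
d(3)+g(6): 9 → j
s(18)+n(13): 31≡5 → f
b(1)+i(8): 9 → j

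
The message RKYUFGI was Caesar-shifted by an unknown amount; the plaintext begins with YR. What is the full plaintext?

From the crib: R(17)−Y(24)=-7≡19, so the shift is 19.
Subtract 19 from each ciphertext letter:
R(17): 17−19=-2≡24 → Y
K(10): 10−19=-9≡17 → R
Y(24): 24−19=5 → F
U(20): 20−19=1 → B
F(5): 5−19=-14≡12 → M
G(6): 6−19=-13≡13 → N
I(8): 8−19=-11≡15 → P

YRFBMNP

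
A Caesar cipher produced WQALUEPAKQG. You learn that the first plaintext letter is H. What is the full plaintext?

HBLWFPALVBR

From the crib: W(22)−H(7)=15, so the shift is 15.
Subtract 15 from each ciphertext letter:
W(22): 22−15=7 → H
Q(16): 16−15=1 → B
A(0): 0−15=-15≡11 → L
L(11): 11−15=-4≡22 → W
U(20): 20−15=5 → F
E(4): 4−15=-11≡15 → P
P(15): 15−15=0 → A
A(0): 0−15=-15≡11 → L
K(10): 10−15=-5≡21 → V
Q(16): 16−15=1 → B
G(6): 6−15=-9≡17 → R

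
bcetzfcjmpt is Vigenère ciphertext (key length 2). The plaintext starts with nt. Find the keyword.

Subtract each crib letter from the matching ciphertext letter (mod 26):
b(1)−n(13)=-12≡14 → o
c(2)−t(19)=-17≡9 → j

oj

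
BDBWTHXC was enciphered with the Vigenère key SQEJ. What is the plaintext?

Repeat the key across the ciphertext: SQEJSQEJ
B(1)−S(18): -17≡9 → J
D(3)−Q(16): -13≡13 → N
B(1)−E(4): -3≡23 → X
W(22)−J(9): 13 → N
T(19)−S(18): 1 → B
H(7)−Q(16): -9≡17 → R
X(23)−E(4): 19 → T
C(2)−J(9): -7≡19 → T

JNXNBRTT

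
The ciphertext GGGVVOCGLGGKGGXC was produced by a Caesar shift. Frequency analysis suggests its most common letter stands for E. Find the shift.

2

The most frequent ciphertext letter is G (appears 8 times).
G is position 6; E is position 4.
Shift = 2.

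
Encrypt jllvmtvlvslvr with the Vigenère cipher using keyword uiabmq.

dtlwyjptvtxll

Repeat the key across the message: uiabmquiabmqu
j(9)+u(20): 29≡3 → d
l(11)+i(8): 19 → t
l(11)+a(0): 11 → l
v(21)+b(1): 22 → w
m(12)+m(12): 24 → y
t(19)+q(16): 35≡9 → j
v(21)+u(20): 41≡15 → p
l(11)+i(8): 19 → t
v(21)+a(0): 21 → v
s(18)+b(1): 19 → t
l(11)+m(12): 23 → x
v(21)+q(16): 37≡11 → l
r(17)+u(20): 37≡11 → l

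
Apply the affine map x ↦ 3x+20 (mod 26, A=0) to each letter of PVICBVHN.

NFSAXFPH

P(15): 3·15+20=65≡13 → N
V(21): 3·21+20=83≡5 → F
I(8): 3·8+20=44≡18 → S
C(2): 3·2+20=26≡0 → A
B(1): 3·1+20=23 → X
V(21): 3·21+20=83≡5 → F
H(7): 3·7+20=41≡15 → P
N(13): 3·13+20=59≡7 → H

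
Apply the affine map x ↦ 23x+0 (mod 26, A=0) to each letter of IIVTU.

CCPVS

I(8): 23·8+0=184≡2 → C
I(8): 23·8+0=184≡2 → C
V(21): 23·21+0=483≡15 → P
T(19): 23·19+0=437≡21 → V
U(20): 23·20+0=460≡18 → S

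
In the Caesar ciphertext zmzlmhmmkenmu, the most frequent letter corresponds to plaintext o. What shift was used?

24

The most frequent ciphertext letter is m (appears 5 times).
m is position 12; o is position 14.
Shift = -2≡24.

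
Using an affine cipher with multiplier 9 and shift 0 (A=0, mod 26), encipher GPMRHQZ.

CFEXLOR

G(6): 9·6+0=54≡2 → C
P(15): 9·15+0=135≡5 → F
M(12): 9·12+0=108≡4 → E
R(17): 9·17+0=153≡23 → X
H(7): 9·7+0=63≡11 → L
Q(16): 9·16+0=144≡14 → O
Z(25): 9·25+0=225≡17 → R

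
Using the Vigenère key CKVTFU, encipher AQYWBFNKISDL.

CATPGZPUDLIF

Repeat the key across the message: CKVTFUCKVTFU
A(0)+C(2): 2 → C
Q(16)+K(10): 26≡0 → A
Y(24)+V(21): 45≡19 → T
W(22)+T(19): 41≡15 → P
B(1)+F(5): 6 → G
F(5)+U(20): 25 → Z
N(13)+C(2): 15 → P
K(10)+K(10): 20 → U
I(8)+V(21): 29≡3 → D
S(18)+T(19): 37≡11 → L
D(3)+F(5): 8 → I
L(11)+U(20): 31≡5 → F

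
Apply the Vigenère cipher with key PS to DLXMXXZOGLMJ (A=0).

SDMEMPOGVDBB

Repeat the key across the message: PSPSPSPSPSPS
D(3)+P(15): 18 → S
L(11)+S(18): 29≡3 → D
X(23)+P(15): 38≡12 → M
M(12)+S(18): 30≡4 → E
X(23)+P(15): 38≡12 → M
X(23)+S(18): 41≡15 → P
Z(25)+P(15): 40≡14 → O
O(14)+S(18): 32≡6 → G
G(6)+P(15): 21 → V
L(11)+S(18): 29≡3 → D
M(12)+P(15): 27≡1 → B
J(9)+S(18): 27≡1 → B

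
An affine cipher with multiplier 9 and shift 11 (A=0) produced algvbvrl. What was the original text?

talewesa

The inverse of 9 mod 26 is 3, since 9·3=27≡1. Apply D(y)=3·(y−11) mod 26:
a(0): 3·(0−11)=-33≡19 → t
l(11): 3·(11−11)=0 → a
g(6): 3·(6−11)=-15≡11 → l
v(21): 3·(21−11)=30≡4 → e
b(1): 3·(1−11)=-30≡22 → w
v(21): 3·(21−11)=30≡4 → e
r(17): 3·(17−11)=18 → s
l(11): 3·(11−11)=0 → a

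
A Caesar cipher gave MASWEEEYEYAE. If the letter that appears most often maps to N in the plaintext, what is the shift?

17

The most frequent ciphertext letter is E (appears 5 times).
E is position 4; N is position 13.
Shift = -9≡17.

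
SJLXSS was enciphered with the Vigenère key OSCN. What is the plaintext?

Repeat the key across the ciphertext: OSCNOS
S(18)−O(14): 4 → E
J(9)−S(18): -9≡17 → R
L(11)−C(2): 9 → J
X(23)−N(13): 10 → K
S(18)−O(14): 4 → E
S(18)−S(18): 0 → A

ERJKEA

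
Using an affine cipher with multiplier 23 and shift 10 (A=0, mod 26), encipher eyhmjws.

yqpajwi

e(4): 23·4+10=102≡24 → y
y(24): 23·24+10=562≡16 → q
h(7): 23·7+10=171≡15 → p
m(12): 23·12+10=286≡0 → a
j(9): 23·9+10=217≡9 → j
w(22): 23·22+10=516≡22 → w
s(18): 23·18+10=424≡8 → i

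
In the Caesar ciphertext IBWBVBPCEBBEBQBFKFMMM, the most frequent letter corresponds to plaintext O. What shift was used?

The most frequent ciphertext letter is B (appears 7 times).
B is position 1; O is position 14.
Shift = -13≡13.

13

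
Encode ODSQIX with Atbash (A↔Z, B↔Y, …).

O(14) → L(11)
D(3) → W(22)
S(18) → H(7)
Q(16) → J(9)
I(8) → R(17)
X(23) → C(2)

LWHJRC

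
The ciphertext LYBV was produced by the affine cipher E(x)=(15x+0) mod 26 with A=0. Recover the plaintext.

ZMHR

The inverse of 15 mod 26 is 7, since 15·7=105≡1. Apply D(y)=7·(y−0) mod 26:
L(11): 7·(11−0)=77≡25 → Z
Y(24): 7·(24−0)=168≡12 → M
B(1): 7·(1−0)=7 → H
V(21): 7·(21−0)=147≡17 → R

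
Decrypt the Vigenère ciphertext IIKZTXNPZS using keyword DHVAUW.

FBPZZBKIES

Repeat the key across the ciphertext: DHVAUWDHVA
I(8)−D(3): 5 → F
I(8)−H(7): 1 → B
K(10)−V(21): -11≡15 → P
Z(25)−A(0): 25 → Z
T(19)−U(20): -1≡25 → Z
X(23)−W(22): 1 → B
N(13)−D(3): 10 → K
P(15)−H(7): 8 → I
Z(25)−V(21): 4 → E
S(18)−A(0): 18 → S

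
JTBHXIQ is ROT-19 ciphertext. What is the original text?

J(9): 9−19=-10≡16 → Q
T(19): 19−19=0 → A
B(1): 1−19=-18≡8 → I
H(7): 7−19=-12≡14 → O
X(23): 23−19=4 → E
I(8): 8−19=-11≡15 → P
Q(16): 16−19=-3≡23 → X

QAIOEPX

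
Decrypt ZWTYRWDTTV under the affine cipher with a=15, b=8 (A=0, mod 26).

PUZILURZZN

The inverse of 15 mod 26 is 7, since 15·7=105≡1. Apply D(y)=7·(y−8) mod 26:
Z(25): 7·(25−8)=119≡15 → P
W(22): 7·(22−8)=98≡20 → U
T(19): 7·(19−8)=77≡25 → Z
Y(24): 7·(24−8)=112≡8 → I
R(17): 7·(17−8)=63≡11 → L
W(22): 7·(22−8)=98≡20 → U
D(3): 7·(3−8)=-35≡17 → R
T(19): 7·(19−8)=77≡25 → Z
T(19): 7·(19−8)=77≡25 → Z
V(21): 7·(21−8)=91≡13 → N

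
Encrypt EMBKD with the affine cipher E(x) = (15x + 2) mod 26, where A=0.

KARWV

E(4): 15·4+2=62≡10 → K
M(12): 15·12+2=182≡0 → A
B(1): 15·1+2=17 → R
K(10): 15·10+2=152≡22 → W
D(3): 15·3+2=47≡21 → V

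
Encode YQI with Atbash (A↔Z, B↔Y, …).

Y(24) → B(1)
Q(16) → J(9)
I(8) → R(17)

BJR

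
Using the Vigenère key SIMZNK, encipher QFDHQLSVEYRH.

INPGDVKDQXER

Repeat the key across the message: SIMZNKSIMZNK
Q(16)+S(18): 34≡8 → I
F(5)+I(8): 13 → N
D(3)+M(12): 15 → P
H(7)+Z(25): 32≡6 → G
Q(16)+N(13): 29≡3 → D
L(11)+K(10): 21 → V
S(18)+S(18): 36≡10 → K
V(21)+I(8): 29≡3 → D
E(4)+M(12): 16 → Q
Y(24)+Z(25): 49≡23 → X
R(17)+N(13): 30≡4 → E
H(7)+K(10): 17 → R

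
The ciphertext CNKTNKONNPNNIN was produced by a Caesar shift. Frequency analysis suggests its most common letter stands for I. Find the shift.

5

The most frequent ciphertext letter is N (appears 7 times).
N is position 13; I is position 8.
Shift = 5.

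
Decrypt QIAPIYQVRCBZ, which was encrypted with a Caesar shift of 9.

Q(16): 16−9=7 → H
I(8): 8−9=-1≡25 → Z
A(0): 0−9=-9≡17 → R
P(15): 15−9=6 → G
I(8): 8−9=-1≡25 → Z
Y(24): 24−9=15 → P
Q(16): 16−9=7 → H
V(21): 21−9=12 → M
R(17): 17−9=8 → I
C(2): 2−9=-7≡19 → T
B(1): 1−9=-8≡18 → S
Z(25): 25−9=16 → Q

HZRGZPHMITSQ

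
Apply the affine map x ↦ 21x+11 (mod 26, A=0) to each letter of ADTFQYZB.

LWUMJVQG

A(0): 21·0+11=11 → L
D(3): 21·3+11=74≡22 → W
T(19): 21·19+11=410≡20 → U
F(5): 21·5+11=116≡12 → M
Q(16): 21·16+11=347≡9 → J
Y(24): 21·24+11=515≡21 → V
Z(25): 21·25+11=536≡16 → Q
B(1): 21·1+11=32≡6 → G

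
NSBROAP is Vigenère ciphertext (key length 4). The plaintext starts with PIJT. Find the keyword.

YKSY

Subtract each crib letter from the matching ciphertext letter (mod 26):
N(13)−P(15)=-2≡24 → Y
S(18)−I(8)=10 → K
B(1)−J(9)=-8≡18 → S
R(17)−T(19)=-2≡24 → Y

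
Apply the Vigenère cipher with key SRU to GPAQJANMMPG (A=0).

YGUIAUFDGHX

Repeat the key across the message: SRUSRUSRUSR
G(6)+S(18): 24 → Y
P(15)+R(17): 32≡6 → G
A(0)+U(20): 20 → U
Q(16)+S(18): 34≡8 → I
J(9)+R(17): 26≡0 → A
A(0)+U(20): 20 → U
N(13)+S(18): 31≡5 → F
M(12)+R(17): 29≡3 → D
M(12)+U(20): 32≡6 → G
P(15)+S(18): 33≡7 → H
G(6)+R(17): 23 → X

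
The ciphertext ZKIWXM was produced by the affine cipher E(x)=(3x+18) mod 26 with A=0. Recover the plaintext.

LGOKTY

The inverse of 3 mod 26 is 9, since 3·9=27≡1. Apply D(y)=9·(y−18) mod 26:
Z(25): 9·(25−18)=63≡11 → L
K(10): 9·(10−18)=-72≡6 → G
I(8): 9·(8−18)=-90≡14 → O
W(22): 9·(22−18)=36≡10 → K
X(23): 9·(23−18)=45≡19 → T
M(12): 9·(12−18)=-54≡24 → Y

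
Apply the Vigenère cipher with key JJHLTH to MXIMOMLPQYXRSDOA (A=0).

Repeat the key across the message: JJHLTHJJHLTHJJHL
M(12)+J(9): 21 → V
X(23)+J(9): 32≡6 → G
I(8)+H(7): 15 → P
M(12)+L(11): 23 → X
O(14)+T(19): 33≡7 → H
M(12)+H(7): 19 → T
L(11)+J(9): 20 → U
P(15)+J(9): 24 → Y
Q(16)+H(7): 23 → X
Y(24)+L(11): 35≡9 → J
X(23)+T(19): 42≡16 → Q
R(17)+H(7): 24 → Y
S(18)+J(9): 27≡1 → B
D(3)+J(9): 12 → M
O(14)+H(7): 21 → V
A(0)+L(11): 11 → L

VGPXHTUYXJQYBMVL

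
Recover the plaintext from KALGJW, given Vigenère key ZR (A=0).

Repeat the key across the ciphertext: ZRZRZR
K(10)−Z(25): -15≡11 → L
A(0)−R(17): -17≡9 → J
L(11)−Z(25): -14≡12 → M
G(6)−R(17): -11≡15 → P
J(9)−Z(25): -16≡10 → K
W(22)−R(17): 5 → F

LJMPKF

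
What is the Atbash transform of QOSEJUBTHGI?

JLHVQFYGSTR

Q(16) → J(9)
O(14) → L(11)
S(18) → H(7)
E(4) → V(21)
J(9) → Q(16)
U(20) → F(5)
B(1) → Y(24)
T(19) → G(6)
H(7) → S(18)
G(6) → T(19)
I(8) → R(17)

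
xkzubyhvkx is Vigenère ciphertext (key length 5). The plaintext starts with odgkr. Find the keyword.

Subtract each crib letter from the matching ciphertext letter (mod 26):
x(23)−o(14)=9 → j
k(10)−d(3)=7 → h
z(25)−g(6)=19 → t
u(20)−k(10)=10 → k
b(1)−r(17)=-16≡10 → k

jhtkk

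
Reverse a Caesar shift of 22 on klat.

k(10): 10−22=-12≡14 → o
l(11): 11−22=-11≡15 → p
a(0): 0−22=-22≡4 → e
t(19): 19−22=-3≡23 → x

opex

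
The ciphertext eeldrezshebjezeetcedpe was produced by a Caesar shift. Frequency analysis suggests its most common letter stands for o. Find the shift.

16

The most frequent ciphertext letter is e (appears 9 times).
e is position 4; o is position 14.
Shift = -10≡16.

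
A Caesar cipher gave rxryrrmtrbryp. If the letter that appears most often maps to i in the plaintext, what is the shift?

The most frequent ciphertext letter is r (appears 6 times).
r is position 17; i is position 8.
Shift = 9.

9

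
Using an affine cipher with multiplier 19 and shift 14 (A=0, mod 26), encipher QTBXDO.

Q(16): 19·16+14=318≡6 → G
T(19): 19·19+14=375≡11 → L
B(1): 19·1+14=33≡7 → H
X(23): 19·23+14=451≡9 → J
D(3): 19·3+14=71≡19 → T
O(14): 19·14+14=280≡20 → U

GLHJTU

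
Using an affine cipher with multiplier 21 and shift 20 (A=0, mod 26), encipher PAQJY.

XUSBE

P(15): 21·15+20=335≡23 → X
A(0): 21·0+20=20 → U
Q(16): 21·16+20=356≡18 → S
J(9): 21·9+20=209≡1 → B
Y(24): 21·24+20=524≡4 → E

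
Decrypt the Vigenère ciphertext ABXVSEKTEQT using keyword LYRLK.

Repeat the key across the ciphertext: LYRLKLYRLKL
A(0)−L(11): -11≡15 → P
B(1)−Y(24): -23≡3 → D
X(23)−R(17): 6 → G
V(21)−L(11): 10 → K
S(18)−K(10): 8 → I
E(4)−L(11): -7≡19 → T
K(10)−Y(24): -14≡12 → M
T(19)−R(17): 2 → C
E(4)−L(11): -7≡19 → T
Q(16)−K(10): 6 → G
T(19)−L(11): 8 → I

PDGKITMCTGI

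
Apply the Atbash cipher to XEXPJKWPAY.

X(23) → C(2)
E(4) → V(21)
X(23) → C(2)
P(15) → K(10)
J(9) → Q(16)
K(10) → P(15)
W(22) → D(3)
P(15) → K(10)
A(0) → Z(25)
Y(24) → B(1)

CVCKQPDKZB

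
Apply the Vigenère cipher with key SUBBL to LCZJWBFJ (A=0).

Repeat the key across the message: SUBBLSUB
L(11)+S(18): 29≡3 → D
C(2)+U(20): 22 → W
Z(25)+B(1): 26≡0 → A
J(9)+B(1): 10 → K
W(22)+L(11): 33≡7 → H
B(1)+S(18): 19 → T
F(5)+U(20): 25 → Z
J(9)+B(1): 10 → K

DWAKHTZK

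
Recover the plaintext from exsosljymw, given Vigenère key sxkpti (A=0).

maizzdrbch

Repeat the key across the ciphertext: sxkptisxkp
e(4)−s(18): -14≡12 → m
x(23)−x(23): 0 → a
s(18)−k(10): 8 → i
o(14)−p(15): -1≡25 → z
s(18)−t(19): -1≡25 → z
l(11)−i(8): 3 → d
j(9)−s(18): -9≡17 → r
y(24)−x(23): 1 → b
m(12)−k(10): 2 → c
w(22)−p(15): 7 → h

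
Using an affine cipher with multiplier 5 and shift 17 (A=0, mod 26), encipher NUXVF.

ENCSQ

N(13): 5·13+17=82≡4 → E
U(20): 5·20+17=117≡13 → N
X(23): 5·23+17=132≡2 → C
V(21): 5·21+17=122≡18 → S
F(5): 5·5+17=42≡16 → Q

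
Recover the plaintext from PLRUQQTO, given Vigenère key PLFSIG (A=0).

AAMCIKED

Repeat the key across the ciphertext: PLFSIGPL
P(15)−P(15): 0 → A
L(11)−L(11): 0 → A
R(17)−F(5): 12 → M
U(20)−S(18): 2 → C
Q(16)−I(8): 8 → I
Q(16)−G(6): 10 → K
T(19)−P(15): 4 → E
O(14)−L(11): 3 → D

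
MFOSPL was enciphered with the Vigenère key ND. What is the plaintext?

ZCBPCI

Repeat the key across the ciphertext: NDNDND
M(12)−N(13): -1≡25 → Z
F(5)−D(3): 2 → C
O(14)−N(13): 1 → B
S(18)−D(3): 15 → P
P(15)−N(13): 2 → C
L(11)−D(3): 8 → I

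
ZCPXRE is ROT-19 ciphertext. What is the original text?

GJWEYL

Z(25): 25−19=6 → G
C(2): 2−19=-17≡9 → J
P(15): 15−19=-4≡22 → W
X(23): 23−19=4 → E
R(17): 17−19=-2≡24 → Y
E(4): 4−19=-15≡11 → L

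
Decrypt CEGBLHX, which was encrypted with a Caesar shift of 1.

C(2): 2−1=1 → B
E(4): 4−1=3 → D
G(6): 6−1=5 → F
B(1): 1−1=0 → A
L(11): 11−1=10 → K
H(7): 7−1=6 → G
X(23): 23−1=22 → W

BDFAKGW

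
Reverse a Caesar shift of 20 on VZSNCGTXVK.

V(21): 21−20=1 → B
Z(25): 25−20=5 → F
S(18): 18−20=-2≡24 → Y
N(13): 13−20=-7≡19 → T
C(2): 2−20=-18≡8 → I
G(6): 6−20=-14≡12 → M
T(19): 19−20=-1≡25 → Z
X(23): 23−20=3 → D
V(21): 21−20=1 → B
K(10): 10−20=-10≡16 → Q

BFYTIMZDBQ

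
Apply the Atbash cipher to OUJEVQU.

O(14) → L(11)
U(20) → F(5)
J(9) → Q(16)
E(4) → V(21)
V(21) → E(4)
Q(16) → J(9)
U(20) → F(5)

LFQVEJF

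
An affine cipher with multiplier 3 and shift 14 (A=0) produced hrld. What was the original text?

The inverse of 3 mod 26 is 9, since 3·9=27≡1. Apply D(y)=9·(y−14) mod 26:
h(7): 9·(7−14)=-63≡15 → p
r(17): 9·(17−14)=27≡1 → b
l(11): 9·(11−14)=-27≡25 → z
d(3): 9·(3−14)=-99≡5 → f

pbzf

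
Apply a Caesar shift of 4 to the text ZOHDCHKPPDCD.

Z(25): 25+4=29≡3 → D
O(14): 14+4=18 → S
H(7): 7+4=11 → L
D(3): 3+4=7 → H
C(2): 2+4=6 → G
H(7): 7+4=11 → L
K(10): 10+4=14 → O
P(15): 15+4=19 → T
P(15): 15+4=19 → T
D(3): 3+4=7 → H
C(2): 2+4=6 → G
D(3): 3+4=7 → H

DSLHGLOTTHGH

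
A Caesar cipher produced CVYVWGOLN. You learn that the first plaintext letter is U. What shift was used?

From the crib: C(2)−U(20)=-18≡8, so the shift is 8.

8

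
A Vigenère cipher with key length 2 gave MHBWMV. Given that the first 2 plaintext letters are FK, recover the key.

Subtract each crib letter from the matching ciphertext letter (mod 26):
M(12)−F(5)=7 → H
H(7)−K(10)=-3≡23 → X

HX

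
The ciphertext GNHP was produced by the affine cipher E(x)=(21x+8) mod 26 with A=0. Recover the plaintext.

The inverse of 21 mod 26 is 5, since 21·5=105≡1. Apply D(y)=5·(y−8) mod 26:
G(6): 5·(6−8)=-10≡16 → Q
N(13): 5·(13−8)=25 → Z
H(7): 5·(7−8)=-5≡21 → V
P(15): 5·(15−8)=35≡9 → J

QZVJ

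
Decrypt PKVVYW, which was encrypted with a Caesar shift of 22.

TOZZCA

P(15): 15−22=-7≡19 → T
K(10): 10−22=-12≡14 → O
V(21): 21−22=-1≡25 → Z
V(21): 21−22=-1≡25 → Z
Y(24): 24−22=2 → C
W(22): 22−22=0 → A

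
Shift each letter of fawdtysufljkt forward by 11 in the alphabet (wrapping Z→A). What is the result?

f(5): 5+11=16 → q
a(0): 0+11=11 → l
w(22): 22+11=33≡7 → h
d(3): 3+11=14 → o
t(19): 19+11=30≡4 → e
y(24): 24+11=35≡9 → j
s(18): 18+11=29≡3 → d
u(20): 20+11=31≡5 → f
f(5): 5+11=16 → q
l(11): 11+11=22 → w
j(9): 9+11=20 → u
k(10): 10+11=21 → v
t(19): 19+11=30≡4 → e

qlhoejdfqwuve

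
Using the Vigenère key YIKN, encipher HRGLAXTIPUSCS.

Repeat the key across the message: YIKNYIKNYIKNY
H(7)+Y(24): 31≡5 → F
R(17)+I(8): 25 → Z
G(6)+K(10): 16 → Q
L(11)+N(13): 24 → Y
A(0)+Y(24): 24 → Y
X(23)+I(8): 31≡5 → F
T(19)+K(10): 29≡3 → D
I(8)+N(13): 21 → V
P(15)+Y(24): 39≡13 → N
U(20)+I(8): 28≡2 → C
S(18)+K(10): 28≡2 → C
C(2)+N(13): 15 → P
S(18)+Y(24): 42≡16 → Q

FZQYYFDVNCCPQ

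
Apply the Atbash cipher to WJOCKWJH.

W(22) → D(3)
J(9) → Q(16)
O(14) → L(11)
C(2) → X(23)
K(10) → P(15)
W(22) → D(3)
J(9) → Q(16)
H(7) → S(18)

DQLXPDQS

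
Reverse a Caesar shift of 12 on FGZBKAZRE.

TUNPYONFS

F(5): 5−12=-7≡19 → T
G(6): 6−12=-6≡20 → U
Z(25): 25−12=13 → N
B(1): 1−12=-11≡15 → P
K(10): 10−12=-2≡24 → Y
A(0): 0−12=-12≡14 → O
Z(25): 25−12=13 → N
R(17): 17−12=5 → F
E(4): 4−12=-8≡18 → S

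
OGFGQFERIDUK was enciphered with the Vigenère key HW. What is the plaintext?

Repeat the key across the ciphertext: HWHWHWHWHWHW
O(14)−H(7): 7 → H
G(6)−W(22): -16≡10 → K
F(5)−H(7): -2≡24 → Y
G(6)−W(22): -16≡10 → K
Q(16)−H(7): 9 → J
F(5)−W(22): -17≡9 → J
E(4)−H(7): -3≡23 → X
R(17)−W(22): -5≡21 → V
I(8)−H(7): 1 → B
D(3)−W(22): -19≡7 → H
U(20)−H(7): 13 → N
K(10)−W(22): -12≡14 → O

HKYKJJXVBHNO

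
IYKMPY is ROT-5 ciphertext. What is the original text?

DTFHKT

I(8): 8−5=3 → D
Y(24): 24−5=19 → T
K(10): 10−5=5 → F
M(12): 12−5=7 → H
P(15): 15−5=10 → K
Y(24): 24−5=19 → T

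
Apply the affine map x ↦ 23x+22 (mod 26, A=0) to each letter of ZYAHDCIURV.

ZCWBNQYOXL

Z(25): 23·25+22=597≡25 → Z
Y(24): 23·24+22=574≡2 → C
A(0): 23·0+22=22 → W
H(7): 23·7+22=183≡1 → B
D(3): 23·3+22=91≡13 → N
C(2): 23·2+22=68≡16 → Q
I(8): 23·8+22=206≡24 → Y
U(20): 23·20+22=482≡14 → O
R(17): 23·17+22=413≡23 → X
V(21): 23·21+22=505≡11 → L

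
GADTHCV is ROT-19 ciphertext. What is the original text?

NHKAOJC

G(6): 6−19=-13≡13 → N
A(0): 0−19=-19≡7 → H
D(3): 3−19=-16≡10 → K
T(19): 19−19=0 → A
H(7): 7−19=-12≡14 → O
C(2): 2−19=-17≡9 → J
V(21): 21−19=2 → C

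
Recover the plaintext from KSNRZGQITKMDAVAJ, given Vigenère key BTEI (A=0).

Repeat the key across the ciphertext: BTEIBTEIBTEIBTEI
K(10)−B(1): 9 → J
S(18)−T(19): -1≡25 → Z
N(13)−E(4): 9 → J
R(17)−I(8): 9 → J
Z(25)−B(1): 24 → Y
G(6)−T(19): -13≡13 → N
Q(16)−E(4): 12 → M
I(8)−I(8): 0 → A
T(19)−B(1): 18 → S
K(10)−T(19): -9≡17 → R
M(12)−E(4): 8 → I
D(3)−I(8): -5≡21 → V
A(0)−B(1): -1≡25 → Z
V(21)−T(19): 2 → C
A(0)−E(4): -4≡22 → W
J(9)−I(8): 1 → B

JZJJYNMASRIVZCWB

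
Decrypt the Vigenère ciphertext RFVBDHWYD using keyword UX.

XIBEJKCBJ

Repeat the key across the ciphertext: UXUXUXUXU
R(17)−U(20): -3≡23 → X
F(5)−X(23): -18≡8 → I
V(21)−U(20): 1 → B
B(1)−X(23): -22≡4 → E
D(3)−U(20): -17≡9 → J
H(7)−X(23): -16≡10 → K
W(22)−U(20): 2 → C
Y(24)−X(23): 1 → B
D(3)−U(20): -17≡9 → J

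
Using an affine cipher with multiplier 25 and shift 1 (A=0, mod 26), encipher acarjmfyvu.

a(0): 25·0+1=1 → b
c(2): 25·2+1=51≡25 → z
a(0): 25·0+1=1 → b
r(17): 25·17+1=426≡10 → k
j(9): 25·9+1=226≡18 → s
m(12): 25·12+1=301≡15 → p
f(5): 25·5+1=126≡22 → w
y(24): 25·24+1=601≡3 → d
v(21): 25·21+1=526≡6 → g
u(20): 25·20+1=501≡7 → h

bzbkspwdgh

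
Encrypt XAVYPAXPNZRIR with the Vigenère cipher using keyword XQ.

Repeat the key across the message: XQXQXQXQXQXQX
X(23)+X(23): 46≡20 → U
A(0)+Q(16): 16 → Q
V(21)+X(23): 44≡18 → S
Y(24)+Q(16): 40≡14 → O
P(15)+X(23): 38≡12 → M
A(0)+Q(16): 16 → Q
X(23)+X(23): 46≡20 → U
P(15)+Q(16): 31≡5 → F
N(13)+X(23): 36≡10 → K
Z(25)+Q(16): 41≡15 → P
R(17)+X(23): 40≡14 → O
I(8)+Q(16): 24 → Y
R(17)+X(23): 40≡14 → O

UQSOMQUFKPOYO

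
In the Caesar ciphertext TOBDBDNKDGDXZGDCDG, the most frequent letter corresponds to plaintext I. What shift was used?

21

The most frequent ciphertext letter is D (appears 6 times).
D is position 3; I is position 8.
Shift = -5≡21.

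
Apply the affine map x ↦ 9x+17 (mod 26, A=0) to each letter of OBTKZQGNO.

NAGDIFTEN

O(14): 9·14+17=143≡13 → N
B(1): 9·1+17=26≡0 → A
T(19): 9·19+17=188≡6 → G
K(10): 9·10+17=107≡3 → D
Z(25): 9·25+17=242≡8 → I
Q(16): 9·16+17=161≡5 → F
G(6): 9·6+17=71≡19 → T
N(13): 9·13+17=134≡4 → E
O(14): 9·14+17=143≡13 → N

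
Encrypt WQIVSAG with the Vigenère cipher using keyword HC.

Repeat the key across the message: HCHCHCH
W(22)+H(7): 29≡3 → D
Q(16)+C(2): 18 → S
I(8)+H(7): 15 → P
V(21)+C(2): 23 → X
S(18)+H(7): 25 → Z
A(0)+C(2): 2 → C
G(6)+H(7): 13 → N

DSPXZCN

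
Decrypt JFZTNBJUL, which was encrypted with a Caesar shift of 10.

J(9): 9−10=-1≡25 → Z
F(5): 5−10=-5≡21 → V
Z(25): 25−10=15 → P
T(19): 19−10=9 → J
N(13): 13−10=3 → D
B(1): 1−10=-9≡17 → R
J(9): 9−10=-1≡25 → Z
U(20): 20−10=10 → K
L(11): 11−10=1 → B

ZVPJDRZKB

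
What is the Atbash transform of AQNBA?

A(0) → Z(25)
Q(16) → J(9)
N(13) → M(12)
B(1) → Y(24)
A(0) → Z(25)

ZJMYZ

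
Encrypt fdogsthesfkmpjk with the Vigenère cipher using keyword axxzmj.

falfechbpewvpgh

Repeat the key across the message: axxzmjaxxzmjaxx
f(5)+a(0): 5 → f
d(3)+x(23): 26≡0 → a
o(14)+x(23): 37≡11 → l
g(6)+z(25): 31≡5 → f
s(18)+m(12): 30≡4 → e
t(19)+j(9): 28≡2 → c
h(7)+a(0): 7 → h
e(4)+x(23): 27≡1 → b
s(18)+x(23): 41≡15 → p
f(5)+z(25): 30≡4 → e
k(10)+m(12): 22 → w
m(12)+j(9): 21 → v
p(15)+a(0): 15 → p
j(9)+x(23): 32≡6 → g
k(10)+x(23): 33≡7 → h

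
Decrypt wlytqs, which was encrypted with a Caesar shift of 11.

lanifh

w(22): 22−11=11 → l
l(11): 11−11=0 → a
y(24): 24−11=13 → n
t(19): 19−11=8 → i
q(16): 16−11=5 → f
s(18): 18−11=7 → h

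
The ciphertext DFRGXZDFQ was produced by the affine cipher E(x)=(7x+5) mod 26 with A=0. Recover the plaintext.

The inverse of 7 mod 26 is 15, since 7·15=105≡1. Apply D(y)=15·(y−5) mod 26:
D(3): 15·(3−5)=-30≡22 → W
F(5): 15·(5−5)=0 → A
R(17): 15·(17−5)=180≡24 → Y
G(6): 15·(6−5)=15 → P
X(23): 15·(23−5)=270≡10 → K
Z(25): 15·(25−5)=300≡14 → O
D(3): 15·(3−5)=-30≡22 → W
F(5): 15·(5−5)=0 → A
Q(16): 15·(16−5)=165≡9 → J

WAYPKOWAJ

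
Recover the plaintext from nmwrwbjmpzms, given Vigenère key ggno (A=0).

Repeat the key across the ciphertext: ggnoggnoggno
n(13)−g(6): 7 → h
m(12)−g(6): 6 → g
w(22)−n(13): 9 → j
r(17)−o(14): 3 → d
w(22)−g(6): 16 → q
b(1)−g(6): -5≡21 → v
j(9)−n(13): -4≡22 → w
m(12)−o(14): -2≡24 → y
p(15)−g(6): 9 → j
z(25)−g(6): 19 → t
m(12)−n(13): -1≡25 → z
s(18)−o(14): 4 → e

hgjdqvwyjtze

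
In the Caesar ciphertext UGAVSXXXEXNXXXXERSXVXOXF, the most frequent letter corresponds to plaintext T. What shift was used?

The most frequent ciphertext letter is X (appears 11 times).
X is position 23; T is position 19.
Shift = 4.

4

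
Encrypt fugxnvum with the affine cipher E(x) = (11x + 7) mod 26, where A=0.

ktvauetj

f(5): 11·5+7=62≡10 → k
u(20): 11·20+7=227≡19 → t
g(6): 11·6+7=73≡21 → v
x(23): 11·23+7=260≡0 → a
n(13): 11·13+7=150≡20 → u
v(21): 11·21+7=238≡4 → e
u(20): 11·20+7=227≡19 → t
m(12): 11·12+7=139≡9 → j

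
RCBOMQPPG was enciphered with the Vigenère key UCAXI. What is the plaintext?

XABREWNPJ

Repeat the key across the ciphertext: UCAXIUCAX
R(17)−U(20): -3≡23 → X
C(2)−C(2): 0 → A
B(1)−A(0): 1 → B
O(14)−X(23): -9≡17 → R
M(12)−I(8): 4 → E
Q(16)−U(20): -4≡22 → W
P(15)−C(2): 13 → N
P(15)−A(0): 15 → P
G(6)−X(23): -17≡9 → J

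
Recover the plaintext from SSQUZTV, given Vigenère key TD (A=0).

ZPXRGQC

Repeat the key across the ciphertext: TDTDTDT
S(18)−T(19): -1≡25 → Z
S(18)−D(3): 15 → P
Q(16)−T(19): -3≡23 → X
U(20)−D(3): 17 → R
Z(25)−T(19): 6 → G
T(19)−D(3): 16 → Q
V(21)−T(19): 2 → C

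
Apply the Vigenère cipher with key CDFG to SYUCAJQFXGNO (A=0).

Repeat the key across the message: CDFGCDFGCDFG
S(18)+C(2): 20 → U
Y(24)+D(3): 27≡1 → B
U(20)+F(5): 25 → Z
C(2)+G(6): 8 → I
A(0)+C(2): 2 → C
J(9)+D(3): 12 → M
Q(16)+F(5): 21 → V
F(5)+G(6): 11 → L
X(23)+C(2): 25 → Z
G(6)+D(3): 9 → J
N(13)+F(5): 18 → S
O(14)+G(6): 20 → U

UBZICMVLZJSU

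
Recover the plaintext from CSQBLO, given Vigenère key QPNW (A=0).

MDDFVZ

Repeat the key across the ciphertext: QPNWQP
C(2)−Q(16): -14≡12 → M
S(18)−P(15): 3 → D
Q(16)−N(13): 3 → D
B(1)−W(22): -21≡5 → F
L(11)−Q(16): -5≡21 → V
O(14)−P(15): -1≡25 → Z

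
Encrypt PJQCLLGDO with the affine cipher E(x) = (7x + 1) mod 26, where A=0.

CMJPAARWV

P(15): 7·15+1=106≡2 → C
J(9): 7·9+1=64≡12 → M
Q(16): 7·16+1=113≡9 → J
C(2): 7·2+1=15 → P
L(11): 7·11+1=78≡0 → A
L(11): 7·11+1=78≡0 → A
G(6): 7·6+1=43≡17 → R
D(3): 7·3+1=22 → W
O(14): 7·14+1=99≡21 → V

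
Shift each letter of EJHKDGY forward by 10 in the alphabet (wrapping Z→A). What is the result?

E(4): 4+10=14 → O
J(9): 9+10=19 → T
H(7): 7+10=17 → R
K(10): 10+10=20 → U
D(3): 3+10=13 → N
G(6): 6+10=16 → Q
Y(24): 24+10=34≡8 → I

OTRUNQI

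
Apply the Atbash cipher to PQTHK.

KJGSP

P(15) → K(10)
Q(16) → J(9)
T(19) → G(6)
H(7) → S(18)
K(10) → P(15)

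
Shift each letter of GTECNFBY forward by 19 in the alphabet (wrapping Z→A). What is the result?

G(6): 6+19=25 → Z
T(19): 19+19=38≡12 → M
E(4): 4+19=23 → X
C(2): 2+19=21 → V
N(13): 13+19=32≡6 → G
F(5): 5+19=24 → Y
B(1): 1+19=20 → U
Y(24): 24+19=43≡17 → R

ZMXVGYUR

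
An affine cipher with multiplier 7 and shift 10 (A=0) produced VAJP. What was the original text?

JGLX

The inverse of 7 mod 26 is 15, since 7·15=105≡1. Apply D(y)=15·(y−10) mod 26:
V(21): 15·(21−10)=165≡9 → J
A(0): 15·(0−10)=-150≡6 → G
J(9): 15·(9−10)=-15≡11 → L
P(15): 15·(15−10)=75≡23 → X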